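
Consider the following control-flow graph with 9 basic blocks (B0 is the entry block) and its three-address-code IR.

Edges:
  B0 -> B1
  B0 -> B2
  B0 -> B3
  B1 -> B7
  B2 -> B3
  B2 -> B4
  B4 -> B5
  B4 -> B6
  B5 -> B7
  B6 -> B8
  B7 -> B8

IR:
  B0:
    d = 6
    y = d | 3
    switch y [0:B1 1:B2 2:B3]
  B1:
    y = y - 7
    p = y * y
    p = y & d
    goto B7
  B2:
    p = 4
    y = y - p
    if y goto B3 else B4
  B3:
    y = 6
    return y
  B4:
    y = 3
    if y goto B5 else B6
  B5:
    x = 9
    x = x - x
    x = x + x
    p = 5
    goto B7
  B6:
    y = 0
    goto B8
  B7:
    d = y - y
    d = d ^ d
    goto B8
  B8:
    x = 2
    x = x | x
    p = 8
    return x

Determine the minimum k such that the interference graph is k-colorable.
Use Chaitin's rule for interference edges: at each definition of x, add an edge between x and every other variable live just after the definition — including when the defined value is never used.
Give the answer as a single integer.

Block summaries:
  B0 def {d,y} use ∅
  B1 def {p,y} use {d,y}
  B2 def {p,y} use {y}
  B3 def {y} use ∅
  B4 def {y} use ∅
  B5 def {p,x} use ∅
  B6 def {y} use ∅
  B7 def {d} use {y}
  B8 def {p,x} use ∅

Backward fixpoint:
  B0 li=∅ lo={d,y}
  B1 li={d,y} lo={y}
  B2 li={y} lo=∅
  B3 li=∅ lo=∅
  B4 li=∅ lo={y}
  B5 li={y} lo={y}
  B6 li=∅ lo=∅
  B7 li={y} lo=∅
  B8 li=∅ lo=∅

Interfere edges:
  d — {p,y}
  p — {d,x,y}
  x — {p,y}
  y — {d,p,x}

Colouring:
  clique {d,p,y} ⇒ need ≥ 3
  3-colouring: r0={p}  r1={y}  r2={d,x}
  χ = 3

Answer: 3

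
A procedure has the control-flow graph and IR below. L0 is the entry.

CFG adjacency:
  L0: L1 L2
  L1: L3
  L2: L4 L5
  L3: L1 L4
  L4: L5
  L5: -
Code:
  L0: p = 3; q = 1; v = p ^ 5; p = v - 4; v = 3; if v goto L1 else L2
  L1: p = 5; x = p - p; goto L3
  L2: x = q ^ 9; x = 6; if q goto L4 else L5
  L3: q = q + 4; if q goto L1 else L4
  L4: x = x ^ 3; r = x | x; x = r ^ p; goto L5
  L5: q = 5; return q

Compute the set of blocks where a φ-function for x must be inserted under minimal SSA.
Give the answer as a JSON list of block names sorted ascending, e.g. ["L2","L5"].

Answer: ["L1", "L4", "L5"]

Working:
idom tree: L1←L0 L2←L0 L3←L1 L4←L0 L5←L0
Dom at joins:
  L1: preds {L0,L3}: {L0} ∩ {L0,L1,L3} = {L0}; idom=L0
  L4: preds {L2,L3}: {L0,L2} ∩ {L0,L1,L3} = {L0}; idom=L0
  L5: preds {L2,L4}: {L0,L2} ∩ {L0,L4} = {L0}; idom=L0

DF walk-up:
  L1←L0: walk · to L0
  L1←L3: walk L3→L1 to L0
  L4←L2: walk L2 to L0
  L4←L3: walk L3→L1 to L0
  L5←L2: walk L2 to L0
  L5←L4: walk L4 to L0
  L0: DF=∅
  L1: DF={L1,L4}
  L2: DF={L4,L5}
  L3: DF={L1,L4}
  L4: DF={L5}
  L5: DF=∅

φ for x: defs {L1,L2,L4}
  DF⁺ = {L1,L4,L5}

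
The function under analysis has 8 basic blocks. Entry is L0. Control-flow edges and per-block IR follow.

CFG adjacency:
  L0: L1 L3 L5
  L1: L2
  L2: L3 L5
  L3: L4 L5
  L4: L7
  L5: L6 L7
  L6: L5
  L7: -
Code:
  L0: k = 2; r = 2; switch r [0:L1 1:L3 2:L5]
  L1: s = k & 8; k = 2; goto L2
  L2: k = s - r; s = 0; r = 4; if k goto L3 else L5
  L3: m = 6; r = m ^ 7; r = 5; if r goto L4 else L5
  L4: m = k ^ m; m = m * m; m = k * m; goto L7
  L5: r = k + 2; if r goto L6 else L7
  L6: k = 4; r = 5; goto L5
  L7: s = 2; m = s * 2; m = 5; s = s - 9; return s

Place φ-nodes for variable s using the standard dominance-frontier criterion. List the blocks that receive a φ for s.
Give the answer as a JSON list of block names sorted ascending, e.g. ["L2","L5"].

Answer: ["L3", "L5", "L7"]

Analysis:
idom tree: L1←L0 L2←L1 L3←L0 L4←L3 L5←L0 L6←L5 L7←L0
Dom at joins:
  L3: preds {L0,L2}: {L0} ∩ {L0,L1,L2} = {L0}; idom=L0
  L5: preds {L0,L2,L3,L6}: {L0} ∩ {L0,L1,L2} ∩ {L0,L3} ∩ {L0,L5,L6} = {L0}; idom=L0
  L7: preds {L4,L5}: {L0,L3,L4} ∩ {L0,L5} = {L0}; idom=L0

DF derivation:
  join L3 pred L0: · stop@L0
  join L3 pred L2: L2→L1 stop@L0
  join L5 pred L0: · stop@L0
  join L5 pred L2: L2→L1 stop@L0
  join L5 pred L3: L3 stop@L0
  join L5 pred L6: L6→L5 stop@L0
  join L7 pred L4: L4→L3 stop@L0
  join L7 pred L5: L5 stop@L0
  L0: DF=∅
  L1: DF={L3,L5}
  L2: DF={L3,L5}
  L3: DF={L5,L7}
  L4: DF={L7}
  L5: DF={L5,L7}
  L6: DF={L5}
  L7: DF=∅

φ for s: defs {L1,L2,L7}
  DF⁺ = {L3,L5,L7}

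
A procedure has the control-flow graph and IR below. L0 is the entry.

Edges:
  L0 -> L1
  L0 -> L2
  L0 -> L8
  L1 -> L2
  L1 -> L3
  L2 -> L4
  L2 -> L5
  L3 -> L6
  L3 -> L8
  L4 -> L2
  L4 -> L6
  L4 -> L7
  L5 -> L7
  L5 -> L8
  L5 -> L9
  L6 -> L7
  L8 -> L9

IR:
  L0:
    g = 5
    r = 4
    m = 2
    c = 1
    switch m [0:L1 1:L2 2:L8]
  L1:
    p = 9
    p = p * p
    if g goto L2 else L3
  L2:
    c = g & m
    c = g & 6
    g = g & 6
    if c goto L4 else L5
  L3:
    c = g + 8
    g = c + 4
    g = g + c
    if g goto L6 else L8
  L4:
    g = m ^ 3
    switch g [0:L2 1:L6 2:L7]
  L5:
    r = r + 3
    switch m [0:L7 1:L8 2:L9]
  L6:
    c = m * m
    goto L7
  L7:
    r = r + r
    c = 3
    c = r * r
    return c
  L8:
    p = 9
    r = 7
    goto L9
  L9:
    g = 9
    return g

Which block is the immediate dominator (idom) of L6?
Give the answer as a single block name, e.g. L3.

idom tree: L1←L0 L2←L0 L3←L1 L4←L2 L5←L2 L6←L0 L7←L0 L8←L0 L9←L0
Join-block Dom:
  L2: preds {L0,L1,L4}: {L0} ∩ {L0,L1} ∩ {L0,L2,L4} = {L0}; idom=L0
  L6: preds {L3,L4}: {L0,L1,L3} ∩ {L0,L2,L4} = {L0}; idom=L0
  L7: preds {L4,L5,L6}: {L0,L2,L4} ∩ {L0,L2,L5} ∩ {L0,L6} = {L0}; idom=L0
  L8: preds {L0,L3,L5}: {L0} ∩ {L0,L1,L3} ∩ {L0,L2,L5} = {L0}; idom=L0
  L9: preds {L5,L8}: {L0,L2,L5} ∩ {L0,L8} = {L0}; idom=L0

idom(L6) = L0

Answer: L0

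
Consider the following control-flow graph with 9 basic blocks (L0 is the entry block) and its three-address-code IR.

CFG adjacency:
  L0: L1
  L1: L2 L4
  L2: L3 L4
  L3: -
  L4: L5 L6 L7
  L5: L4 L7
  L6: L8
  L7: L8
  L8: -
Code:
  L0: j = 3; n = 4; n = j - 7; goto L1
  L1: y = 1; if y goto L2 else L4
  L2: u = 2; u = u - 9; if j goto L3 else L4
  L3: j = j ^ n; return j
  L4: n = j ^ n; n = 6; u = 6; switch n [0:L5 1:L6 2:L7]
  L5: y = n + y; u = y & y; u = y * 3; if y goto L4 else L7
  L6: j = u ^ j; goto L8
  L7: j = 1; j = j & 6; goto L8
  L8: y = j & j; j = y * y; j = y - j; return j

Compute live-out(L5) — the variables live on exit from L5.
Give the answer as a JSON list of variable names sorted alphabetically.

def/use:
  L0 def {j,n} use ∅
  L1 def {y} use ∅
  L2 def {u} use {j}
  L3 def {j} use {j,n}
  L4 def {n,u} use {j,n}
  L5 def {u,y} use {n,y}
  L6 def {j} use {j,u}
  L7 def {j} use ∅
  L8 def {j,y} use {j}

Liveness:
  L0 li=∅ lo={j,n}
  L1 li={j,n} lo={j,n,y}
  L2 li={j,n,y} lo={j,n,y}
  L3 li={j,n} lo=∅
  L4 li={j,n,y} lo={j,n,u,y}
  L5 li={j,n,y} lo={j,n,y}
  L6 li={j,u} lo={j}
  L7 li=∅ lo={j}
  L8 li={j} lo=∅

live-out(L5) = ["j", "n", "y"]

Answer: ["j", "n", "y"]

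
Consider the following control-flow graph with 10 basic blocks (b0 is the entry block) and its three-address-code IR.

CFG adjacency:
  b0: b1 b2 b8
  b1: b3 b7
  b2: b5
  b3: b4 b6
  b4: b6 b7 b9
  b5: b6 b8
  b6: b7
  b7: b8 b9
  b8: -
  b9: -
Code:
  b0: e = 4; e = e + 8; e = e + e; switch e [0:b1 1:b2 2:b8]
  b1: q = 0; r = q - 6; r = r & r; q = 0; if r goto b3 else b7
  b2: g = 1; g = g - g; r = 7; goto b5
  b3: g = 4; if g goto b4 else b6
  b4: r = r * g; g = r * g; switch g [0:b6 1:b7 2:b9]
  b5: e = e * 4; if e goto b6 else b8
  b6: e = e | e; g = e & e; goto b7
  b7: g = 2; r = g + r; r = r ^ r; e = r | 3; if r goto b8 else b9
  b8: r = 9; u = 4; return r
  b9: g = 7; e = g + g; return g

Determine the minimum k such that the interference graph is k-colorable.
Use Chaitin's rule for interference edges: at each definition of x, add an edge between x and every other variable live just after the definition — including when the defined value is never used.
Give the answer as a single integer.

Block summaries:
  b0 def {e} use ∅
  b1 def {q,r} use ∅
  b2 def {g,r} use ∅
  b3 def {g} use ∅
  b4 def {g,r} use {g,r}
  b5 def {e} use {e}
  b6 def {e,g} use {e}
  b7 def {e,g,r} use {r}
  b8 def {r,u} use ∅
  b9 def {e,g} use ∅

Backward fixpoint:
  live b0: ∅→{e}
  live b1: {e}→{e,r}
  live b2: {e}→{e,r}
  live b3: {e,r}→{e,g,r}
  live b4: {e,g,r}→{e,r}
  live b5: {e,r}→{e,r}
  live b6: {e,r}→{r}
  live b7: {r}→∅
  live b8: ∅→∅
  live b9: ∅→∅

Conflict graph:
  e: {g,q,r}
  g: {e,r}
  q: {e,r}
  r: {e,g,q,u}
  u: {r}

Registers:
  clique {e,g,r} ⇒ need ≥ 3
  assign e→R1 g→R2 q→R2 r→R0 u→R1 — no edge inside a register ⇒ χ ≤ 3
  χ = 3

Answer: 3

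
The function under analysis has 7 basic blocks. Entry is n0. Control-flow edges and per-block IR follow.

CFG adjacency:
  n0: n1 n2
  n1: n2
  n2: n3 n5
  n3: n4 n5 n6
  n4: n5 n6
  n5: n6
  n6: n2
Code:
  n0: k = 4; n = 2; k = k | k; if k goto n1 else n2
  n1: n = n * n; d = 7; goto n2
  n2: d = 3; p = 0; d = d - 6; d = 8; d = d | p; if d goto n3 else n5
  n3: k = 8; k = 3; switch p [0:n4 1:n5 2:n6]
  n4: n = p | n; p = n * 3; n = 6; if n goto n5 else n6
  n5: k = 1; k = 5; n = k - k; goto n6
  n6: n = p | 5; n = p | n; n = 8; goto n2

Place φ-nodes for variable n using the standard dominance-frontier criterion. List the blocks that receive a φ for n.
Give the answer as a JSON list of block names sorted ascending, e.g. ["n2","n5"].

Answer: ["n2", "n5", "n6"]

Working:
idom tree: n1←n0 n2←n0 n3←n2 n4←n3 n5←n2 n6←n2
Dom∩ at merges:
  n2: preds {n0,n1,n6}: {n0} ∩ {n0,n1} ∩ {n0,n2,n6} = {n0}; idom=n0
  n5: preds {n2,n3,n4}: {n0,n2} ∩ {n0,n2,n3} ∩ {n0,n2,n3,n4} = {n0,n2}; idom=n2
  n6: preds {n3,n4,n5}: {n0,n2,n3} ∩ {n0,n2,n3,n4} ∩ {n0,n2,n5} = {n0,n2}; idom=n2

Frontier:
  n2←n0: walk · to n0
  n2←n1: walk n1 to n0
  n2←n6: walk n6→n2 to n0
  n5←n2: walk · to n2
  n5←n3: walk n3 to n2
  n5←n4: walk n4→n3 to n2
  n6←n3: walk n3 to n2
  n6←n4: walk n4→n3 to n2
  n6←n5: walk n5 to n2
  n0: DF=∅
  n1: DF={n2}
  n2: DF={n2}
  n3: DF={n5,n6}
  n4: DF={n5,n6}
  n5: DF={n6}
  n6: DF={n2}

φ for n: defs {n0,n1,n4,n5,n6}
  DF⁺ = {n2,n5,n6}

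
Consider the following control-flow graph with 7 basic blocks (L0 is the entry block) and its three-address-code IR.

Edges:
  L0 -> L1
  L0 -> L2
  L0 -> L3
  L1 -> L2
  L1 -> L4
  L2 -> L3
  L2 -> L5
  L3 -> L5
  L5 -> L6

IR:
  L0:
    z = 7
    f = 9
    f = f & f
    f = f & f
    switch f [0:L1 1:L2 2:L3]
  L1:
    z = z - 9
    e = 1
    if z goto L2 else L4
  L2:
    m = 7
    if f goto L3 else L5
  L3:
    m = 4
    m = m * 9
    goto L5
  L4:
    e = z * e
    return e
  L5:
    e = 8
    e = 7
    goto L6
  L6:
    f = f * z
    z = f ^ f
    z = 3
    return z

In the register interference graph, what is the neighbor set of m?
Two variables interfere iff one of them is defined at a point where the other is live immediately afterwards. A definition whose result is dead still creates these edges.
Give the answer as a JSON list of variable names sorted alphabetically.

Block summaries:
  L0 def {f,z} use ∅
  L1 def {e,z} use {z}
  L2 def {m} use {f}
  L3 def {m} use ∅
  L4 def {e} use {e,z}
  L5 def {e} use ∅
  L6 def {f,z} use {f,z}

Backward fixpoint:
  L0 li=∅ lo={f,z}
  L1 li={f,z} lo={e,f,z}
  L2 li={f,z} lo={f,z}
  L3 li={f,z} lo={f,z}
  L4 li={e,z} lo=∅
  L5 li={f,z} lo={f,z}
  L6 li={f,z} lo=∅

Interference:
  e↔{f,z}
  f↔{e,m,z}
  m↔{f,z}
  z↔{e,f,m}

N(m) = ["f", "z"]

Answer: ["f", "z"]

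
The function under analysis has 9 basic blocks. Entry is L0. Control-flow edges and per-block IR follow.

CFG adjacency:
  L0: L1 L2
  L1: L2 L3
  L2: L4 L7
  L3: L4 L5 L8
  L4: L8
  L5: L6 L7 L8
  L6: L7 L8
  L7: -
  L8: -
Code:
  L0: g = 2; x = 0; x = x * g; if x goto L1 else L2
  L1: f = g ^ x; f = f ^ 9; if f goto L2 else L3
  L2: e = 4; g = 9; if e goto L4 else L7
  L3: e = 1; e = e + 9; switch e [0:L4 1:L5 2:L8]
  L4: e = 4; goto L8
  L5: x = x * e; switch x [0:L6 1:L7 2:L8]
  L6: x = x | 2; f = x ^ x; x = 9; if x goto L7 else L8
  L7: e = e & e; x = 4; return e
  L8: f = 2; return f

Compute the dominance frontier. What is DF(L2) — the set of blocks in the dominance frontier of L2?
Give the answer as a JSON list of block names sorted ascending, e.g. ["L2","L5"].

Answer: ["L4", "L7"]

Analysis:
idom tree: L1←L0 L2←L0 L3←L1 L4←L0 L5←L3 L6←L5 L7←L0 L8←L0
Dom at joins:
  L2: preds {L0,L1}: {L0} ∩ {L0,L1} = {L0}; idom=L0
  L4: preds {L2,L3}: {L0,L2} ∩ {L0,L1,L3} = {L0}; idom=L0
  L7: preds {L2,L5,L6}: {L0,L2} ∩ {L0,L1,L3,L5} ∩ {L0,L1,L3,L5,L6} = {L0}; idom=L0
  L8: preds {L3,L4,L5,L6}: {L0,L1,L3} ∩ {L0,L4} ∩ {L0,L1,L3,L5} ∩ {L0,L1,L3,L5,L6} = {L0}; idom=L0

Frontier:
  L2←L0: walk · to L0
  L2←L1: walk L1 to L0
  L4←L2: walk L2 to L0
  L4←L3: walk L3→L1 to L0
  L7←L2: walk L2 to L0
  L7←L5: walk L5→L3→L1 to L0
  L7←L6: walk L6→L5→L3→L1 to L0
  L8←L3: walk L3→L1 to L0
  L8←L4: walk L4 to L0
  L8←L5: walk L5→L3→L1 to L0
  L8←L6: walk L6→L5→L3→L1 to L0
  L0 → ∅
  L1 → {L2,L4,L7,L8}
  L2 → {L4,L7}
  L3 → {L4,L7,L8}
  L4 → {L8}
  L5 → {L7,L8}
  L6 → {L7,L8}
  L7 → ∅
  L8 → ∅

DF(L2) = ["L4", "L7"]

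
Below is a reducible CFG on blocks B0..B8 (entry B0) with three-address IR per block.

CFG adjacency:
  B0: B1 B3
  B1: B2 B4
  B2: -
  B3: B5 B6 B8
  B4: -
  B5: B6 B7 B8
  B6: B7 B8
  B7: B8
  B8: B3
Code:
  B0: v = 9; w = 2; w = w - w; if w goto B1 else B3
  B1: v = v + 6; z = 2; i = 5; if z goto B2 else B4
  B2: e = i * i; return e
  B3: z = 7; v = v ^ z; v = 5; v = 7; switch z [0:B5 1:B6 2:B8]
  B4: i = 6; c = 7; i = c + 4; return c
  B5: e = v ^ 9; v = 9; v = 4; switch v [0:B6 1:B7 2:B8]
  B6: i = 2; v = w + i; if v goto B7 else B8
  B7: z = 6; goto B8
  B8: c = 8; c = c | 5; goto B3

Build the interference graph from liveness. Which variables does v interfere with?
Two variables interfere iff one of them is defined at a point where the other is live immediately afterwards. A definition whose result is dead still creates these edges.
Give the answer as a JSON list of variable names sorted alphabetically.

Answer: ["c", "w", "z"]

Working:
Block summaries:
  B0: def={v,w} ue=∅
  B1: def={i,v,z} ue={v}
  B2: def={e} ue={i}
  B3: def={v,z} ue={v}
  B4: def={c,i} ue=∅
  B5: def={e,v} ue={v}
  B6: def={i,v} ue={w}
  B7: def={z} ue=∅
  B8: def={c} ue=∅

Liveness:
  live B0: ∅→{v,w}
  live B1: {v}→{i}
  live B2: {i}→∅
  live B3: {v,w}→{v,w}
  live B4: ∅→∅
  live B5: {v,w}→{v,w}
  live B6: {w}→{v,w}
  live B7: {v,w}→{v,w}
  live B8: {v,w}→{v,w}

Interfere edges:
  c↔{i,v,w}
  e↔{w}
  i↔{c,w,z}
  v↔{c,w,z}
  w↔{c,e,i,v,z}
  z↔{i,v,w}

N(v) = ["c", "w", "z"]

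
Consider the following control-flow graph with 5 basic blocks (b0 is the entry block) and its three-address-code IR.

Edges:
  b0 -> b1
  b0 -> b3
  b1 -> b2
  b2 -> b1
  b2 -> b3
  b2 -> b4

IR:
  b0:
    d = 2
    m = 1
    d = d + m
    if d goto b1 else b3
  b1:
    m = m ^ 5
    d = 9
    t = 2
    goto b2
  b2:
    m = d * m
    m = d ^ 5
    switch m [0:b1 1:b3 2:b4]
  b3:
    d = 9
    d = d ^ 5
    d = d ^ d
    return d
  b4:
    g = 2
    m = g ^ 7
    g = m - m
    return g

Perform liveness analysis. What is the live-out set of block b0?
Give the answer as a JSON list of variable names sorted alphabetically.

def/use:
  b0 def {d,m} use ∅
  b1 def {d,m,t} use {m}
  b2 def {m} use {d,m}
  b3 def {d} use ∅
  b4 def {g,m} use ∅

Backward fixpoint:
  live b0: ∅→{m}
  live b1: {m}→{d,m}
  live b2: {d,m}→{m}
  live b3: ∅→∅
  live b4: ∅→∅

live-out(b0) = ["m"]

Answer: ["m"]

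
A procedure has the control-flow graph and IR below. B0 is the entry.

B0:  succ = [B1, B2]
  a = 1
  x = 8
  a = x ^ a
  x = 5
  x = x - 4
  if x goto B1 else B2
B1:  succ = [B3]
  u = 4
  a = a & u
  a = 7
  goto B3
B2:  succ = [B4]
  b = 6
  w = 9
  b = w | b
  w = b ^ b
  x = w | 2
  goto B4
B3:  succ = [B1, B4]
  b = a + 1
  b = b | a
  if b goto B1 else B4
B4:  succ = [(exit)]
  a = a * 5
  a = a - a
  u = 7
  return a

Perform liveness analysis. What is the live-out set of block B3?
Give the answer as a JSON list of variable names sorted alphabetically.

Per-block:
  B0: {a,x} / ∅
  B1: {a,u} / {a}
  B2: {b,w,x} / ∅
  B3: {b} / {a}
  B4: {a,u} / {a}

Live sets:
  B0 li=∅ lo={a}
  B1 li={a} lo={a}
  B2 li={a} lo={a}
  B3 li={a} lo={a}
  B4 li={a} lo=∅

live-out(B3) = ["a"]

Answer: ["a"]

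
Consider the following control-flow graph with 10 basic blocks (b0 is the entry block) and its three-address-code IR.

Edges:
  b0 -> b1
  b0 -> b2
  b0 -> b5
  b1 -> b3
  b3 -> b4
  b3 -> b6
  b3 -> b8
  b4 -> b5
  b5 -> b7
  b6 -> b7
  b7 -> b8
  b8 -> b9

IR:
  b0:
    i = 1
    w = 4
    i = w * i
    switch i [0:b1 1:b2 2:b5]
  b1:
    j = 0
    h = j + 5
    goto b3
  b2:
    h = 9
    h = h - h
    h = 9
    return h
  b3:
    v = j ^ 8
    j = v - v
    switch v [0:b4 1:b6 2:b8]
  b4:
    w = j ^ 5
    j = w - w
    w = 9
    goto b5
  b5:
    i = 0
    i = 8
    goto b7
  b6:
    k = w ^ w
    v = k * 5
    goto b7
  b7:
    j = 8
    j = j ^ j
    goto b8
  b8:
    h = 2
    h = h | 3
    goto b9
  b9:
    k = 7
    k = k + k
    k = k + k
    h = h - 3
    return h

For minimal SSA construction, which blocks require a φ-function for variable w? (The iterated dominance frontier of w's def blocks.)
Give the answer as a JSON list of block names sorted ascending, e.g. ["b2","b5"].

Answer: ["b5", "b7", "b8"]

Analysis:
idom tree: b1←b0 b2←b0 b3←b1 b4←b3 b5←b0 b6←b3 b7←b0 b8←b0 b9←b8
Dom at joins:
  b5: preds {b0,b4}: {b0} ∩ {b0,b1,b3,b4} = {b0}; idom=b0
  b7: preds {b5,b6}: {b0,b5} ∩ {b0,b1,b3,b6} = {b0}; idom=b0
  b8: preds {b3,b7}: {b0,b1,b3} ∩ {b0,b7} = {b0}; idom=b0

Frontier:
  b5←b0: walk · to b0
  b5←b4: walk b4→b3→b1 to b0
  b7←b5: walk b5 to b0
  b7←b6: walk b6→b3→b1 to b0
  b8←b3: walk b3→b1 to b0
  b8←b7: walk b7 to b0
  b0 → ∅
  b1 → {b5,b7,b8}
  b2 → ∅
  b3 → {b5,b7,b8}
  b4 → {b5}
  b5 → {b7}
  b6 → {b7}
  b7 → {b8}
  b8 → ∅
  b9 → ∅

φ for w: defs {b0,b4}
  DF⁺ = {b5,b7,b8}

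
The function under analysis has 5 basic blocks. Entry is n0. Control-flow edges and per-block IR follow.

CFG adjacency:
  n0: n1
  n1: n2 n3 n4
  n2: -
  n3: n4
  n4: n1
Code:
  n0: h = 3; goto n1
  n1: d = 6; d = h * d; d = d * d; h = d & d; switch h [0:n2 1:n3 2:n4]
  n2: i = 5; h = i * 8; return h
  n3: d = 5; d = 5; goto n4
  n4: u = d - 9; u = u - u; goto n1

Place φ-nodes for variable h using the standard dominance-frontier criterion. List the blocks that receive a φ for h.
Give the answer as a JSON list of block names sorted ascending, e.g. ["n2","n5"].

idom tree: n1←n0 n2←n1 n3←n1 n4←n1
Join-block Dom:
  n1: preds {n0,n4}: {n0} ∩ {n0,n1,n4} = {n0}; idom=n0
  n4: preds {n1,n3}: {n0,n1} ∩ {n0,n1,n3} = {n0,n1}; idom=n1

DF derivation:
  n1←n0: walk · to n0
  n1←n4: walk n4→n1 to n0
  n4←n1: walk · to n1
  n4←n3: walk n3 to n1
  n0 → ∅
  n1 → {n1}
  n2 → ∅
  n3 → {n4}
  n4 → {n1}

φ for h: defs {n0,n1,n2}
  DF⁺ = {n1}

Answer: ["n1"]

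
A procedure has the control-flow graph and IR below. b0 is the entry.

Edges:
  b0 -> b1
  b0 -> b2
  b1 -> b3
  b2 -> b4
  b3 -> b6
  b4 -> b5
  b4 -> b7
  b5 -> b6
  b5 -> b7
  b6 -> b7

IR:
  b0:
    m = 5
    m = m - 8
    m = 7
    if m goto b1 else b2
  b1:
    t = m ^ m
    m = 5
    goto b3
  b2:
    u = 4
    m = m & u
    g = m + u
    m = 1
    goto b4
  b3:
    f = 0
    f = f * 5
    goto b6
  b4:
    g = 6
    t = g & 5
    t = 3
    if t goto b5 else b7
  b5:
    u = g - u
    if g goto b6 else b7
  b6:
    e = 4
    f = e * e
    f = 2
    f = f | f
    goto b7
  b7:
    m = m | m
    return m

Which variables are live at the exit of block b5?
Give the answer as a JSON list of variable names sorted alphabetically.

Answer: ["m"]

Analysis:
def/use:
  b0: def={m} ue=∅
  b1: def={m,t} ue={m}
  b2: def={g,m,u} ue={m}
  b3: def={f} ue=∅
  b4: def={g,t} ue=∅
  b5: def={u} ue={g,u}
  b6: def={e,f} ue=∅
  b7: def={m} ue={m}

Backward fixpoint:
  b0: in=∅ out={m}
  b1: in={m} out={m}
  b2: in={m} out={m,u}
  b3: in={m} out={m}
  b4: in={m,u} out={g,m,u}
  b5: in={g,m,u} out={m}
  b6: in={m} out={m}
  b7: in={m} out=∅

live-out(b5) = ["m"]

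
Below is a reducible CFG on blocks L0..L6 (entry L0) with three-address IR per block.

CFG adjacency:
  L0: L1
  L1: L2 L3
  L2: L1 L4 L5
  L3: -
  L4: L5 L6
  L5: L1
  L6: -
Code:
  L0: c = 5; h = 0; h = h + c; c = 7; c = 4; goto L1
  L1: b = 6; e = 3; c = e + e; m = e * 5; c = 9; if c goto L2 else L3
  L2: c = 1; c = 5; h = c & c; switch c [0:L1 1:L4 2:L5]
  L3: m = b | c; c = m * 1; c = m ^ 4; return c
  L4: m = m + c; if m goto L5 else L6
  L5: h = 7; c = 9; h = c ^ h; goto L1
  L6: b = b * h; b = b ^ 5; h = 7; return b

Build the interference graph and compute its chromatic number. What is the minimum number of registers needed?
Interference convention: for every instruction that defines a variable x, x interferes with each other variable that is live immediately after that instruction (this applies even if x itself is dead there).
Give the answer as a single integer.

Answer: 4

Working:
def/use:
  L0: def={c,h} ue=∅
  L1: def={b,c,e,m} ue=∅
  L2: def={c,h} ue=∅
  L3: def={c,m} ue={b,c}
  L4: def={m} ue={c,m}
  L5: def={c,h} ue=∅
  L6: def={b,h} ue={b,h}

Live sets:
  live L0: ∅→∅
  live L1: ∅→{b,c,m}
  live L2: {b,m}→{b,c,h,m}
  live L3: {b,c}→∅
  live L4: {b,c,h,m}→{b,h}
  live L5: ∅→∅
  live L6: {b,h}→∅

Conflict graph:
  b — {c,e,h,m}
  c — {b,e,h,m}
  e — {b,c}
  h — {b,c,m}
  m — {b,c,h}

Colouring:
  clique {b,c,h,m} ⇒ need ≥ 4
  assign b→R0 c→R1 e→R2 h→R2 m→R3 — no edge inside a register ⇒ χ ≤ 4
  χ = 4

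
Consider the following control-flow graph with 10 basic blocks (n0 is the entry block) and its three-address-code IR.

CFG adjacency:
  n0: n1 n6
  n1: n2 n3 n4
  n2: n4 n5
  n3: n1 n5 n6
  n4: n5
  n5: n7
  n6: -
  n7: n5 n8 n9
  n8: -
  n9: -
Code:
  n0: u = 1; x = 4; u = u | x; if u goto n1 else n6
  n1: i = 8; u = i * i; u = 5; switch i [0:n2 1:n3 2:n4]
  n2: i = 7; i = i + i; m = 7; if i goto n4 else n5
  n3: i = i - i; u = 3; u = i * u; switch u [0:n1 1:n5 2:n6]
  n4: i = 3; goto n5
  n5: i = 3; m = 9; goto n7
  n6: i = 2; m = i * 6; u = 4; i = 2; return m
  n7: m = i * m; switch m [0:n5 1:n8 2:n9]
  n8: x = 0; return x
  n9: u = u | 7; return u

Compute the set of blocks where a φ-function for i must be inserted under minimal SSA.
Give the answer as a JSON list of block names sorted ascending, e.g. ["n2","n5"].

idom tree: n1←n0 n2←n1 n3←n1 n4←n1 n5←n1 n6←n0 n7←n5 n8←n7 n9←n7
Dom at joins:
  n1: preds {n0,n3}: {n0} ∩ {n0,n1,n3} = {n0}; idom=n0
  n4: preds {n1,n2}: {n0,n1} ∩ {n0,n1,n2} = {n0,n1}; idom=n1
  n5: preds {n2,n3,n4,n7}: {n0,n1,n2} ∩ {n0,n1,n3} ∩ {n0,n1,n4} ∩ {n0,n1,n5,n7} = {n0,n1}; idom=n1
  n6: preds {n0,n3}: {n0} ∩ {n0,n1,n3} = {n0}; idom=n0

Frontier:
  n1←n0: walk · to n0
  n1←n3: walk n3→n1 to n0
  n4←n1: walk · to n1
  n4←n2: walk n2 to n1
  n5←n2: walk n2 to n1
  n5←n3: walk n3 to n1
  n5←n4: walk n4 to n1
  n5←n7: walk n7→n5 to n1
  n6←n0: walk · to n0
  n6←n3: walk n3→n1 to n0
  n0 → ∅
  n1 → {n1,n6}
  n2 → {n4,n5}
  n3 → {n1,n5,n6}
  n4 → {n5}
  n5 → {n5}
  n6 → ∅
  n7 → {n5}
  n8 → ∅
  n9 → ∅

φ for i: defs {n1,n2,n3,n4,n5,n6}
  DF⁺ = {n1,n4,n5,n6}

Answer: ["n1", "n4", "n5", "n6"]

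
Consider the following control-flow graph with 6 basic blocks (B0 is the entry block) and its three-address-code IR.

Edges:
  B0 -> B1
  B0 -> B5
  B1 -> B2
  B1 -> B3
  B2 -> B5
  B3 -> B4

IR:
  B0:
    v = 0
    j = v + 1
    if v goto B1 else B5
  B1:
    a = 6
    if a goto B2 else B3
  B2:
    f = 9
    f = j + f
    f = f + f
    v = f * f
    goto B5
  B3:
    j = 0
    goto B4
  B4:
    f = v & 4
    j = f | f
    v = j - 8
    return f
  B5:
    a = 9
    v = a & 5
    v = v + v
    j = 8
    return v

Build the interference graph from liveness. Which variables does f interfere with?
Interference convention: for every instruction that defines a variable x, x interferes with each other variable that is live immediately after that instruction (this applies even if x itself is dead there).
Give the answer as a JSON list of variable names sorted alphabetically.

Per-block:
  B0: def={j,v} ue=∅
  B1: def={a} ue=∅
  B2: def={f,v} ue={j}
  B3: def={j} ue=∅
  B4: def={f,j,v} ue={v}
  B5: def={a,j,v} ue=∅

Live sets:
  B0 li=∅ lo={j,v}
  B1 li={j,v} lo={j,v}
  B2 li={j} lo=∅
  B3 li={v} lo={v}
  B4 li={v} lo=∅
  B5 li=∅ lo=∅

Conflict graph:
  a↔{j,v}
  f↔{j,v}
  j↔{a,f,v}
  v↔{a,f,j}

N(f) = ["j", "v"]

Answer: ["j", "v"]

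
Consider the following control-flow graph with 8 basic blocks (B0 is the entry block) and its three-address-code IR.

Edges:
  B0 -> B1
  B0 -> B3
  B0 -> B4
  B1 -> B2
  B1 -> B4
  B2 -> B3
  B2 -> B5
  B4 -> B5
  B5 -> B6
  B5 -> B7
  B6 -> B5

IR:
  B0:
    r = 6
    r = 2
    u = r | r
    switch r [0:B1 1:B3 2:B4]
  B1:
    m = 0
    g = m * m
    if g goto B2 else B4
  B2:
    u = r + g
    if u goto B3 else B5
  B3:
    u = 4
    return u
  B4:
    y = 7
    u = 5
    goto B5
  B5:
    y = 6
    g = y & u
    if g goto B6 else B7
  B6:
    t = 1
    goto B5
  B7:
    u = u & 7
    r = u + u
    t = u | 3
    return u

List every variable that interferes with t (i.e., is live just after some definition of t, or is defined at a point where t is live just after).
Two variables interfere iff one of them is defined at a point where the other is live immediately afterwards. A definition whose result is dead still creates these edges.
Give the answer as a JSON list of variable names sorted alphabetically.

def/use:
  B0 def {r,u} use ∅
  B1 def {g,m} use ∅
  B2 def {u} use {g,r}
  B3 def {u} use ∅
  B4 def {u,y} use ∅
  B5 def {g,y} use {u}
  B6 def {t} use ∅
  B7 def {r,t,u} use {u}

Live sets:
  B0 li=∅ lo={r}
  B1 li={r} lo={g,r}
  B2 li={g,r} lo={u}
  B3 li=∅ lo=∅
  B4 li=∅ lo={u}
  B5 li={u} lo={u}
  B6 li={u} lo={u}
  B7 li={u} lo=∅

Conflict graph:
  g↔{r,u}
  m↔{r}
  r↔{g,m,u}
  t↔{u}
  u↔{g,r,t,y}
  y↔{u}

N(t) = ["u"]

Answer: ["u"]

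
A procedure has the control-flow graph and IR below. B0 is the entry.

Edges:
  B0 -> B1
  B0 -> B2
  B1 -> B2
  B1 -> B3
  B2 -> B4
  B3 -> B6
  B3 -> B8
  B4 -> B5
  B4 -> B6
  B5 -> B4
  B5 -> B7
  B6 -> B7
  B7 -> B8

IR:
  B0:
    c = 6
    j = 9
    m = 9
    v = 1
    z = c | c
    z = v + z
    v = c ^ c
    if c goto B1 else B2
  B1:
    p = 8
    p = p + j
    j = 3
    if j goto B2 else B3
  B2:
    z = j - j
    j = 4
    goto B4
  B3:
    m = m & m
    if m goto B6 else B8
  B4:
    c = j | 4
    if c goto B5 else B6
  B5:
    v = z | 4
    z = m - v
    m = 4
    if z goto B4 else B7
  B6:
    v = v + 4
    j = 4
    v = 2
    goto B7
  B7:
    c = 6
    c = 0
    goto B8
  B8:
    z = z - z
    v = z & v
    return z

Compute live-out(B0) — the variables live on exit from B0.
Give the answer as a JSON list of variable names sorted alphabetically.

Answer: ["j", "m", "v", "z"]

Working:
def/use:
  B0: def={c,j,m,v,z} ue=∅
  B1: def={j,p} ue={j}
  B2: def={j,z} ue={j}
  B3: def={m} ue={m}
  B4: def={c} ue={j}
  B5: def={m,v,z} ue={m,z}
  B6: def={j,v} ue={v}
  B7: def={c} ue=∅
  B8: def={v,z} ue={v,z}

Live sets:
  live B0: ∅→{j,m,v,z}
  live B1: {j,m,v,z}→{j,m,v,z}
  live B2: {j,m,v}→{j,m,v,z}
  live B3: {m,v,z}→{v,z}
  live B4: {j,m,v,z}→{j,m,v,z}
  live B5: {j,m,z}→{j,m,v,z}
  live B6: {v,z}→{v,z}
  live B7: {v,z}→{v,z}
  live B8: {v,z}→∅

live-out(B0) = ["j", "m", "v", "z"]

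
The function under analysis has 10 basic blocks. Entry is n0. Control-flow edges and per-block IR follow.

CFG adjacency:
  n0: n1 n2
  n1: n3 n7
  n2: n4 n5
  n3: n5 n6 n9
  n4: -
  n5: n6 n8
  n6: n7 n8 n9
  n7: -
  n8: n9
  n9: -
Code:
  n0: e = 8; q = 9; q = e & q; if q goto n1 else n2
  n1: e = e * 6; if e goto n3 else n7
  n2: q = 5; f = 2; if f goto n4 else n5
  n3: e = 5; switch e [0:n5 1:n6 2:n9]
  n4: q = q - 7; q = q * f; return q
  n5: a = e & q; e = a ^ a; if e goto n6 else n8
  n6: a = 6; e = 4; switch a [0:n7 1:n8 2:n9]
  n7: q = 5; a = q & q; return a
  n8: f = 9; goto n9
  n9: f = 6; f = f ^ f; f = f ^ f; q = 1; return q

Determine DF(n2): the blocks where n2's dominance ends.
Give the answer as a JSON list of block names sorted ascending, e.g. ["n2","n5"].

Answer: ["n5"]

Analysis:
idom tree: n1←n0 n2←n0 n3←n1 n4←n2 n5←n0 n6←n0 n7←n0 n8←n0 n9←n0
Dom∩ at merges:
  n5: preds {n2,n3}: {n0,n2} ∩ {n0,n1,n3} = {n0}; idom=n0
  n6: preds {n3,n5}: {n0,n1,n3} ∩ {n0,n5} = {n0}; idom=n0
  n7: preds {n1,n6}: {n0,n1} ∩ {n0,n6} = {n0}; idom=n0
  n8: preds {n5,n6}: {n0,n5} ∩ {n0,n6} = {n0}; idom=n0
  n9: preds {n3,n6,n8}: {n0,n1,n3} ∩ {n0,n6} ∩ {n0,n8} = {n0}; idom=n0

DF walk-up:
  join n5 pred n2: n2 stop@n0
  join n5 pred n3: n3→n1 stop@n0
  join n6 pred n3: n3→n1 stop@n0
  join n6 pred n5: n5 stop@n0
  join n7 pred n1: n1 stop@n0
  join n7 pred n6: n6 stop@n0
  join n8 pred n5: n5 stop@n0
  join n8 pred n6: n6 stop@n0
  join n9 pred n3: n3→n1 stop@n0
  join n9 pred n6: n6 stop@n0
  join n9 pred n8: n8 stop@n0
  n0 → ∅
  n1 → {n5,n6,n7,n9}
  n2 → {n5}
  n3 → {n5,n6,n9}
  n4 → ∅
  n5 → {n6,n8}
  n6 → {n7,n8,n9}
  n7 → ∅
  n8 → {n9}
  n9 → ∅

DF(n2) = ["n5"]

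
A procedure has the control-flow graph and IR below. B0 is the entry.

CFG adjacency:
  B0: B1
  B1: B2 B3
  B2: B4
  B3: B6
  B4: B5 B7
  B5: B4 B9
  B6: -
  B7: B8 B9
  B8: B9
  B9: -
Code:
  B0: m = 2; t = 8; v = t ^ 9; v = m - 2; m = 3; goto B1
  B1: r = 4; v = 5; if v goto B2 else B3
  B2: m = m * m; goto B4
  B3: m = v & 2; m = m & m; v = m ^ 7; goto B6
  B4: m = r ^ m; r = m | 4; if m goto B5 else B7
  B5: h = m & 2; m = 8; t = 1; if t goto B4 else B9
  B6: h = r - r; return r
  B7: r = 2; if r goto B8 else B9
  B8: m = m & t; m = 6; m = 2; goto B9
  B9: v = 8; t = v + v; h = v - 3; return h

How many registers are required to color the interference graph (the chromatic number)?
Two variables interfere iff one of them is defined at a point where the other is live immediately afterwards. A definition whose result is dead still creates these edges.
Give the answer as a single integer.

Per-block:
  B0: {m,t,v} / ∅
  B1: {r,v} / ∅
  B2: {m} / {m}
  B3: {m,v} / {v}
  B4: {m,r} / {m,r}
  B5: {h,m,t} / {m}
  B6: {h} / {r}
  B7: {r} / ∅
  B8: {m} / {m,t}
  B9: {h,t,v} / ∅

Liveness:
  B0: in=∅ out={m,t}
  B1: in={m,t} out={m,r,t,v}
  B2: in={m,r,t} out={m,r,t}
  B3: in={r,v} out={r}
  B4: in={m,r,t} out={m,r,t}
  B5: in={m,r} out={m,r,t}
  B6: in={r} out=∅
  B7: in={m,t} out={m,t}
  B8: in={m,t} out=∅
  B9: in=∅ out=∅

Interference:
  h — {r}
  m — {r,t,v}
  r — {h,m,t,v}
  t — {m,r,v}
  v — {m,r,t}

Chromatic number:
  lower bound: {m,r,t,v} mutually conflict ⇒ χ ≥ 4
  assign h→R1 m→R1 r→R0 t→R2 v→R3 — no edge inside a register ⇒ χ ≤ 4
  χ = 4

Answer: 4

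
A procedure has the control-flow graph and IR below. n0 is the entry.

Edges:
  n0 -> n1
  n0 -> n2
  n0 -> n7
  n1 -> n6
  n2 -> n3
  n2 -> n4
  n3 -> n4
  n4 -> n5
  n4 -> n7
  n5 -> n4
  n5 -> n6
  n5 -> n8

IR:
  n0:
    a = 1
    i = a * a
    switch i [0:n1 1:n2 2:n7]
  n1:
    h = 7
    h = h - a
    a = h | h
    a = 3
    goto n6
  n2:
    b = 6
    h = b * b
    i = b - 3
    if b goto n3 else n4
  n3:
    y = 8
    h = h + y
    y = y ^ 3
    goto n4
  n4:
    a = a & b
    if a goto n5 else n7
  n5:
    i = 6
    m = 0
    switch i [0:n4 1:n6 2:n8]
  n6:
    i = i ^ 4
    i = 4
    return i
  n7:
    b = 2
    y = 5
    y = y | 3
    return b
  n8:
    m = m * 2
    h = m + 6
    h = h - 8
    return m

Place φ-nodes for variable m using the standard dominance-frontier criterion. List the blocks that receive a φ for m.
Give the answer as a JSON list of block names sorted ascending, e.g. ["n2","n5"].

idom tree: n1←n0 n2←n0 n3←n2 n4←n2 n5←n4 n6←n0 n7←n0 n8←n5
Dom∩ at merges:
  n4: preds {n2,n3,n5}: {n0,n2} ∩ {n0,n2,n3} ∩ {n0,n2,n4,n5} = {n0,n2}; idom=n2
  n6: preds {n1,n5}: {n0,n1} ∩ {n0,n2,n4,n5} = {n0}; idom=n0
  n7: preds {n0,n4}: {n0} ∩ {n0,n2,n4} = {n0}; idom=n0

DF walk-up:
  join n4 pred n2: · stop@n2
  join n4 pred n3: n3 stop@n2
  join n4 pred n5: n5→n4 stop@n2
  join n6 pred n1: n1 stop@n0
  join n6 pred n5: n5→n4→n2 stop@n0
  join n7 pred n0: · stop@n0
  join n7 pred n4: n4→n2 stop@n0
  n0 → ∅
  n1 → {n6}
  n2 → {n6,n7}
  n3 → {n4}
  n4 → {n4,n6,n7}
  n5 → {n4,n6}
  n6 → ∅
  n7 → ∅
  n8 → ∅

φ for m: defs {n5,n8}
  DF⁺ = {n4,n6,n7}

Answer: ["n4", "n6", "n7"]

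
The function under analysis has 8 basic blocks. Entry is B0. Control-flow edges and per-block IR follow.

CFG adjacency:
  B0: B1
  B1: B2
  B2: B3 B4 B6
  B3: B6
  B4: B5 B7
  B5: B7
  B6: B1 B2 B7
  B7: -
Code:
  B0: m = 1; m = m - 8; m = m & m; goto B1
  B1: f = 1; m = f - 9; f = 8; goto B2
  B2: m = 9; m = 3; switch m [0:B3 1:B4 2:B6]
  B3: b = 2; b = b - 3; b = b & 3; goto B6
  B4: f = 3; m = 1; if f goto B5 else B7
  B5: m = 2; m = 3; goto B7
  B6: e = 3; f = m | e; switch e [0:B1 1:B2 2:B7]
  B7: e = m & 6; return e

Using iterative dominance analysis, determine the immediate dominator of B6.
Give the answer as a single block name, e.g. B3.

idom tree: B1←B0 B2←B1 B3←B2 B4←B2 B5←B4 B6←B2 B7←B2
Dom∩ at merges:
  B1: preds {B0,B6}: {B0} ∩ {B0,B1,B2,B6} = {B0}; idom=B0
  B2: preds {B1,B6}: {B0,B1} ∩ {B0,B1,B2,B6} = {B0,B1}; idom=B1
  B6: preds {B2,B3}: {B0,B1,B2} ∩ {B0,B1,B2,B3} = {B0,B1,B2}; idom=B2
  B7: preds {B4,B5,B6}: {B0,B1,B2,B4} ∩ {B0,B1,B2,B4,B5} ∩ {B0,B1,B2,B6} = {B0,B1,B2}; idom=B2

idom(B6) = B2

Answer: B2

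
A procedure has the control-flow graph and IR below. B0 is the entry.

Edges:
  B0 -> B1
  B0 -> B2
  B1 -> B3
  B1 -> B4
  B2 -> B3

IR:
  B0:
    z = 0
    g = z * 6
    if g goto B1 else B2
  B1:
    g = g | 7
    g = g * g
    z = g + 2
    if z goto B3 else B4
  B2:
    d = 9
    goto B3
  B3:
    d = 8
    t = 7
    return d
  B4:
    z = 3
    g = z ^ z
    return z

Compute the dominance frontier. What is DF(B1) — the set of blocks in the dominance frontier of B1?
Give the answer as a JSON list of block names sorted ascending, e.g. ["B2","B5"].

Answer: ["B3"]

Derivation:
idom tree: B1←B0 B2←B0 B3←B0 B4←B1
Dom at joins:
  B3: preds {B1,B2}: {B0,B1} ∩ {B0,B2} = {B0}; idom=B0

DF walk-up:
  B3←B1: walk B1 to B0
  B3←B2: walk B2 to B0
  B0 → ∅
  B1 → {B3}
  B2 → {B3}
  B3 → ∅
  B4 → ∅

DF(B1) = ["B3"]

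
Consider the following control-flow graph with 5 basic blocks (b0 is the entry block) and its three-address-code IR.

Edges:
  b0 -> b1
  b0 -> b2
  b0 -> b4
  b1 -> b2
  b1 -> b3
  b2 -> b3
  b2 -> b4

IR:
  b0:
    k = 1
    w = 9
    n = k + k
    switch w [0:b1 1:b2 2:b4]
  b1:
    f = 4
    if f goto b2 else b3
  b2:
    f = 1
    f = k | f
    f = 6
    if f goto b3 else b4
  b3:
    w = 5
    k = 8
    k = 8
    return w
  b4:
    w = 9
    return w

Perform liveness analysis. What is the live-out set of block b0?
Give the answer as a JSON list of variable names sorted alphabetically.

Answer: ["k"]

Derivation:
Block summaries:
  b0: {k,n,w} / ∅
  b1: {f} / ∅
  b2: {f} / {k}
  b3: {k,w} / ∅
  b4: {w} / ∅

Live sets:
  b0: in=∅ out={k}
  b1: in={k} out={k}
  b2: in={k} out=∅
  b3: in=∅ out=∅
  b4: in=∅ out=∅

live-out(b0) = ["k"]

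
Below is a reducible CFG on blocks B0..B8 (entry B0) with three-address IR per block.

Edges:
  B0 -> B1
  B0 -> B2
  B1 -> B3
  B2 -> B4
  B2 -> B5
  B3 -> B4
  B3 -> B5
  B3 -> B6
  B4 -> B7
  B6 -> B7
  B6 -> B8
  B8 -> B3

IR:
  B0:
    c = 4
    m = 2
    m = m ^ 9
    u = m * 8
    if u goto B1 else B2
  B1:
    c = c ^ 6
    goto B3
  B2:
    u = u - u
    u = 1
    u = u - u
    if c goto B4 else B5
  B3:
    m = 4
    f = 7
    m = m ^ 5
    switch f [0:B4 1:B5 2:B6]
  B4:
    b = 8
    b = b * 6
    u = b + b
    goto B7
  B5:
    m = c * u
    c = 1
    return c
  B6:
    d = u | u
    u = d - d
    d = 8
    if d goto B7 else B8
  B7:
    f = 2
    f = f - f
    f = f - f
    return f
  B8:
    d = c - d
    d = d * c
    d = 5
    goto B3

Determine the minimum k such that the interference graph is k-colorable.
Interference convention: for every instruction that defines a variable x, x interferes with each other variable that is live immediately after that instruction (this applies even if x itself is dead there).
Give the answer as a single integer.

Answer: 4

Derivation:
Per-block:
  B0: def={c,m,u} ue=∅
  B1: def={c} ue={c}
  B2: def={u} ue={c,u}
  B3: def={f,m} ue=∅
  B4: def={b,u} ue=∅
  B5: def={c,m} ue={c,u}
  B6: def={d,u} ue={u}
  B7: def={f} ue=∅
  B8: def={d} ue={c,d}

Live sets:
  B0: in=∅ out={c,u}
  B1: in={c,u} out={c,u}
  B2: in={c,u} out={c,u}
  B3: in={c,u} out={c,u}
  B4: in=∅ out=∅
  B5: in={c,u} out=∅
  B6: in={c,u} out={c,d,u}
  B7: in=∅ out=∅
  B8: in={c,d,u} out={c,u}

Interfere edges:
  b — ∅
  c — {d,f,m,u}
  d — {c,u}
  f — {c,m,u}
  m — {c,f,u}
  u — {c,d,f,m}

Colouring:
  {c,f,m,u} pairwise interfere (4-clique) ⇒ χ ≥ 4
  assign b→r0 c→r0 d→r2 f→r2 m→r3 u→r1 — no edge inside a register ⇒ χ ≤ 4
  χ = 4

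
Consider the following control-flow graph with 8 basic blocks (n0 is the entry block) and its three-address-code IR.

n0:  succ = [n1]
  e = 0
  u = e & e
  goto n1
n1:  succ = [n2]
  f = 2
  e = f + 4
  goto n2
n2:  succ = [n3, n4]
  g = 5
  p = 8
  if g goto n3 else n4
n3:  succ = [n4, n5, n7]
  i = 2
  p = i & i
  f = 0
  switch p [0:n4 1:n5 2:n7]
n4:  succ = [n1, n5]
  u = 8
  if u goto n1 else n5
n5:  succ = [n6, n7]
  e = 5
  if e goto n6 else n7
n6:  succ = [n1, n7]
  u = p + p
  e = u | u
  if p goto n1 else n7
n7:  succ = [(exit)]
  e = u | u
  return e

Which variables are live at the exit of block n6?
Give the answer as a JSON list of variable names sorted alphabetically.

Answer: ["u"]

Working:
def/use:
  n0: {e,u} / ∅
  n1: {e,f} / ∅
  n2: {g,p} / ∅
  n3: {f,i,p} / ∅
  n4: {u} / ∅
  n5: {e} / ∅
  n6: {e,u} / {p}
  n7: {e} / {u}

Live sets:
  n0: in=∅ out={u}
  n1: in={u} out={u}
  n2: in={u} out={p,u}
  n3: in={u} out={p,u}
  n4: in={p} out={p,u}
  n5: in={p,u} out={p,u}
  n6: in={p} out={u}
  n7: in={u} out=∅

live-out(n6) = ["u"]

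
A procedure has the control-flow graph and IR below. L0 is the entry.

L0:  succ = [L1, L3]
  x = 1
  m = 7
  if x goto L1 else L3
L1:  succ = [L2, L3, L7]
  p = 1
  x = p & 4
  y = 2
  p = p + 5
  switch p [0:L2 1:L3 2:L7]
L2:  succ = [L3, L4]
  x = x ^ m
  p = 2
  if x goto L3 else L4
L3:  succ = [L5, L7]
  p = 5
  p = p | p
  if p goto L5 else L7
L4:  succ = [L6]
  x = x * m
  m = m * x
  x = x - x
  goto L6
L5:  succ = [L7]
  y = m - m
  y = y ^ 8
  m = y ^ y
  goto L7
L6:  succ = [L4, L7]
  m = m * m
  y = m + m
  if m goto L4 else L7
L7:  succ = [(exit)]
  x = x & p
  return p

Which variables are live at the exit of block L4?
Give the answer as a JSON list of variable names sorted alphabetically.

Per-block:
  L0 def {m,x} use ∅
  L1 def {p,x,y} use ∅
  L2 def {p,x} use {m,x}
  L3 def {p} use ∅
  L4 def {m,x} use {m,x}
  L5 def {m,y} use {m}
  L6 def {m,y} use {m}
  L7 def {x} use {p,x}

Backward fixpoint:
  L0 li=∅ lo={m,x}
  L1 li={m} lo={m,p,x}
  L2 li={m,x} lo={m,p,x}
  L3 li={m,x} lo={m,p,x}
  L4 li={m,p,x} lo={m,p,x}
  L5 li={m,p,x} lo={p,x}
  L6 li={m,p,x} lo={m,p,x}
  L7 li={p,x} lo=∅

live-out(L4) = ["m", "p", "x"]

Answer: ["m", "p", "x"]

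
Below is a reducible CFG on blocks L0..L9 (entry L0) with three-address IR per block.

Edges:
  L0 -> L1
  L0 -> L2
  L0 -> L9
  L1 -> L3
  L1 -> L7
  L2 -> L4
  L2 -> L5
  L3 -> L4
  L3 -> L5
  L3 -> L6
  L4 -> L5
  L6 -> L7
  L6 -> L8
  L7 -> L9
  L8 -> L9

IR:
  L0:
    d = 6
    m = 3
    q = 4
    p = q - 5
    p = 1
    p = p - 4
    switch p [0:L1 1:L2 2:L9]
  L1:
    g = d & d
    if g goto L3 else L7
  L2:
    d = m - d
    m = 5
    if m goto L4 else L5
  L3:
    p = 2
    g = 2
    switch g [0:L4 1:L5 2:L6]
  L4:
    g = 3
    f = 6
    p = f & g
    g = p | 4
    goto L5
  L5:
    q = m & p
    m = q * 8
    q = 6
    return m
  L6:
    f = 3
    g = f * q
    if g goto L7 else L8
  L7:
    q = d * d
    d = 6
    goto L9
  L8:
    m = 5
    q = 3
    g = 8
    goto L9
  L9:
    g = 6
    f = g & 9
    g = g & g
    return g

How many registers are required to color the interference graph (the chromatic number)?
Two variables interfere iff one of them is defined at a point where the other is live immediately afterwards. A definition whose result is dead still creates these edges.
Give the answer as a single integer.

Block summaries:
  L0: def={d,m,p,q} ue=∅
  L1: def={g} ue={d}
  L2: def={d,m} ue={d,m}
  L3: def={g,p} ue=∅
  L4: def={f,g,p} ue=∅
  L5: def={m,q} ue={m,p}
  L6: def={f,g} ue={q}
  L7: def={d,q} ue={d}
  L8: def={g,m,q} ue=∅
  L9: def={f,g} ue=∅

Live sets:
  L0 li=∅ lo={d,m,p,q}
  L1 li={d,m,q} lo={d,m,q}
  L2 li={d,m,p} lo={m,p}
  L3 li={d,m,q} lo={d,m,p,q}
  L4 li={m} lo={m,p}
  L5 li={m,p} lo=∅
  L6 li={d,q} lo={d}
  L7 li={d} lo=∅
  L8 li=∅ lo=∅
  L9 li=∅ lo=∅

Interfere edges:
  d↔{f,g,m,p,q}
  f↔{d,g,m,q}
  g↔{d,f,m,p,q}
  m↔{d,f,g,p,q}
  p↔{d,g,m,q}
  q↔{d,f,g,m,p}

Registers:
  {d,f,g,m,q} pairwise interfere (5-clique) ⇒ χ ≥ 5
  assign d→R0 f→R4 g→R1 m→R2 p→R4 q→R3 — no edge inside a register ⇒ χ ≤ 5
  χ = 5

Answer: 5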